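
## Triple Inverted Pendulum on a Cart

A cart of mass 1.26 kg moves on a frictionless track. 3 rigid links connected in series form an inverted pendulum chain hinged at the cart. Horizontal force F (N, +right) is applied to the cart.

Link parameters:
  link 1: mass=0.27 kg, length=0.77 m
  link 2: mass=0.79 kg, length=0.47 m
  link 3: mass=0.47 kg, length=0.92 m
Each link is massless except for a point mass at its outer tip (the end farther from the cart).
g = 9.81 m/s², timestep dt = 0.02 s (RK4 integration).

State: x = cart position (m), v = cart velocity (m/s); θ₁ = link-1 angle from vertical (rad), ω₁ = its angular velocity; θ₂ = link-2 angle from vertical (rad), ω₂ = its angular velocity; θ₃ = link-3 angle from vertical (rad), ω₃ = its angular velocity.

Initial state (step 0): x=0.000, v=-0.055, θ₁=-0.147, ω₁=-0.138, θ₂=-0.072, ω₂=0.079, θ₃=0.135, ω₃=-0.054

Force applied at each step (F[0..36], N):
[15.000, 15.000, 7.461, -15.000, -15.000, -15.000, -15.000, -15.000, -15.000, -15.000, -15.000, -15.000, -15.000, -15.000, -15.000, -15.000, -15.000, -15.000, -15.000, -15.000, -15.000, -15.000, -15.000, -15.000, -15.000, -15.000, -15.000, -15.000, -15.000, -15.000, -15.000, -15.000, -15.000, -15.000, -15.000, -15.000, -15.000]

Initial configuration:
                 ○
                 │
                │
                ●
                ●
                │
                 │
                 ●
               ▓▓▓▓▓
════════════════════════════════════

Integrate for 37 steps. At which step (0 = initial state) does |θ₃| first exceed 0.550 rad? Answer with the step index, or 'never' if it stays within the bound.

apply F[0]=+15.000 → step 1: x=0.002, v=0.209, θ₁=-0.154, ω₁=-0.584, θ₂=-0.069, ω₂=0.180, θ₃=0.134, ω₃=-0.003
apply F[1]=+15.000 → step 2: x=0.008, v=0.473, θ₁=-0.170, ω₁=-1.038, θ₂=-0.065, ω₂=0.298, θ₃=0.135, ω₃=0.042
apply F[2]=+7.461 → step 3: x=0.019, v=0.621, θ₁=-0.194, ω₁=-1.367, θ₂=-0.057, ω₂=0.457, θ₃=0.136, ω₃=0.086
apply F[3]=-15.000 → step 4: x=0.030, v=0.427, θ₁=-0.221, ω₁=-1.338, θ₂=-0.045, ω₂=0.749, θ₃=0.138, ω₃=0.143
apply F[4]=-15.000 → step 5: x=0.036, v=0.236, θ₁=-0.248, ω₁=-1.350, θ₂=-0.027, ω₂=1.112, θ₃=0.142, ω₃=0.193
apply F[5]=-15.000 → step 6: x=0.039, v=0.046, θ₁=-0.276, ω₁=-1.391, θ₂=-0.000, ω₂=1.532, θ₃=0.146, ω₃=0.232
apply F[6]=-15.000 → step 7: x=0.038, v=-0.146, θ₁=-0.304, ω₁=-1.443, θ₂=0.035, ω₂=1.991, θ₃=0.151, ω₃=0.260
apply F[7]=-15.000 → step 8: x=0.033, v=-0.343, θ₁=-0.333, ω₁=-1.488, θ₂=0.079, ω₂=2.462, θ₃=0.156, ω₃=0.276
apply F[8]=-15.000 → step 9: x=0.024, v=-0.544, θ₁=-0.363, ω₁=-1.507, θ₂=0.133, ω₂=2.923, θ₃=0.162, ω₃=0.282
apply F[9]=-15.000 → step 10: x=0.012, v=-0.751, θ₁=-0.393, ω₁=-1.488, θ₂=0.196, ω₂=3.361, θ₃=0.168, ω₃=0.283
apply F[10]=-15.000 → step 11: x=-0.006, v=-0.961, θ₁=-0.423, ω₁=-1.426, θ₂=0.267, ω₂=3.772, θ₃=0.173, ω₃=0.280
apply F[11]=-15.000 → step 12: x=-0.027, v=-1.175, θ₁=-0.450, ω₁=-1.318, θ₂=0.347, ω₂=4.160, θ₃=0.179, ω₃=0.278
apply F[12]=-15.000 → step 13: x=-0.053, v=-1.391, θ₁=-0.475, ω₁=-1.163, θ₂=0.434, ω₂=4.536, θ₃=0.184, ω₃=0.280
apply F[13]=-15.000 → step 14: x=-0.083, v=-1.607, θ₁=-0.496, ω₁=-0.957, θ₂=0.528, ω₂=4.910, θ₃=0.190, ω₃=0.288
apply F[14]=-15.000 → step 15: x=-0.117, v=-1.823, θ₁=-0.513, ω₁=-0.698, θ₂=0.630, ω₂=5.294, θ₃=0.196, ω₃=0.304
apply F[15]=-15.000 → step 16: x=-0.155, v=-2.039, θ₁=-0.524, ω₁=-0.378, θ₂=0.740, ω₂=5.697, θ₃=0.202, ω₃=0.333
apply F[16]=-15.000 → step 17: x=-0.198, v=-2.253, θ₁=-0.528, ω₁=0.010, θ₂=0.858, ω₂=6.129, θ₃=0.209, ω₃=0.379
apply F[17]=-15.000 → step 18: x=-0.246, v=-2.465, θ₁=-0.523, ω₁=0.478, θ₂=0.986, ω₂=6.600, θ₃=0.218, ω₃=0.446
apply F[18]=-15.000 → step 19: x=-0.297, v=-2.675, θ₁=-0.508, ω₁=1.037, θ₂=1.123, ω₂=7.116, θ₃=0.227, ω₃=0.541
apply F[19]=-15.000 → step 20: x=-0.353, v=-2.883, θ₁=-0.481, ω₁=1.700, θ₂=1.270, ω₂=7.679, θ₃=0.240, ω₃=0.670
apply F[20]=-15.000 → step 21: x=-0.412, v=-3.090, θ₁=-0.439, ω₁=2.476, θ₂=1.430, ω₂=8.284, θ₃=0.255, ω₃=0.841
apply F[21]=-15.000 → step 22: x=-0.476, v=-3.299, θ₁=-0.381, ω₁=3.370, θ₂=1.602, ω₂=8.912, θ₃=0.273, ω₃=1.058
apply F[22]=-15.000 → step 23: x=-0.544, v=-3.512, θ₁=-0.304, ω₁=4.374, θ₂=1.786, ω₂=9.521, θ₃=0.297, ω₃=1.320
apply F[23]=-15.000 → step 24: x=-0.617, v=-3.733, θ₁=-0.205, ω₁=5.453, θ₂=1.982, ω₂=10.028, θ₃=0.326, ω₃=1.613
apply F[24]=-15.000 → step 25: x=-0.694, v=-3.966, θ₁=-0.085, ω₁=6.535, θ₂=2.186, ω₂=10.295, θ₃=0.362, ω₃=1.906
apply F[25]=-15.000 → step 26: x=-0.775, v=-4.204, θ₁=0.055, ω₁=7.498, θ₂=2.391, ω₂=10.130, θ₃=0.402, ω₃=2.146
apply F[26]=-15.000 → step 27: x=-0.862, v=-4.426, θ₁=0.213, ω₁=8.187, θ₂=2.587, ω₂=9.353, θ₃=0.447, ω₃=2.278
apply F[27]=-15.000 → step 28: x=-0.952, v=-4.605, θ₁=0.380, ω₁=8.490, θ₂=2.761, ω₂=7.916, θ₃=0.493, ω₃=2.281
apply F[28]=-15.000 → step 29: x=-1.045, v=-4.724, θ₁=0.550, ω₁=8.426, θ₂=2.900, ω₂=5.980, θ₃=0.537, ω₃=2.187
apply F[29]=-15.000 → step 30: x=-1.141, v=-4.796, θ₁=0.716, ω₁=8.141, θ₂=2.999, ω₂=3.823, θ₃=0.580, ω₃=2.051
apply F[30]=-15.000 → step 31: x=-1.237, v=-4.848, θ₁=0.875, ω₁=7.810, θ₂=3.053, ω₂=1.674, θ₃=0.619, ω₃=1.918
apply F[31]=-15.000 → step 32: x=-1.335, v=-4.901, θ₁=1.029, ω₁=7.568, θ₂=3.066, ω₂=-0.358, θ₃=0.657, ω₃=1.811
apply F[32]=-15.000 → step 33: x=-1.433, v=-4.960, θ₁=1.179, ω₁=7.504, θ₂=3.040, ω₂=-2.276, θ₃=0.692, ω₃=1.741
apply F[33]=-15.000 → step 34: x=-1.533, v=-5.016, θ₁=1.331, ω₁=7.693, θ₂=2.975, ω₂=-4.177, θ₃=0.727, ω₃=1.725
apply F[34]=-15.000 → step 35: x=-1.634, v=-5.046, θ₁=1.489, ω₁=8.250, θ₂=2.871, ω₂=-6.276, θ₃=0.762, ω₃=1.796
apply F[35]=-15.000 → step 36: x=-1.734, v=-4.982, θ₁=1.665, ω₁=9.445, θ₂=2.720, ω₂=-9.035, θ₃=0.800, ω₃=2.059
apply F[36]=-15.000 → step 37: x=-1.831, v=-4.581, θ₁=1.876, ω₁=12.065, θ₂=2.498, ω₂=-13.669, θ₃=0.848, ω₃=2.945
|θ₃| = 0.580 > 0.550 first at step 30.

Answer: 30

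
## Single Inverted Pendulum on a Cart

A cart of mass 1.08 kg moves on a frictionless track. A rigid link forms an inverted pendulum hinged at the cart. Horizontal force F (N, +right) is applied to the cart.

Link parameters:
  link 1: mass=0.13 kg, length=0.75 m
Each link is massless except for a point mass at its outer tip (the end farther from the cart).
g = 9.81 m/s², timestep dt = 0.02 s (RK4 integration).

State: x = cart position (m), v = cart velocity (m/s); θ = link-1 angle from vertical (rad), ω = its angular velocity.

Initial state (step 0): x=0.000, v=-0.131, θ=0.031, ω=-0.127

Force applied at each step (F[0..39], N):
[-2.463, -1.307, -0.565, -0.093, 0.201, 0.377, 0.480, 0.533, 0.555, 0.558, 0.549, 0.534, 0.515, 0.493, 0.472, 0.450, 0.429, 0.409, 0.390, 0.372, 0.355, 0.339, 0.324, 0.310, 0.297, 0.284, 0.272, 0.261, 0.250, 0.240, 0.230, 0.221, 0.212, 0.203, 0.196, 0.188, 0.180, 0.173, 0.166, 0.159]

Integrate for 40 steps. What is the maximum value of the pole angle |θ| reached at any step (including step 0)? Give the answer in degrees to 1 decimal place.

apply F[0]=-2.463 → step 1: x=-0.003, v=-0.177, θ=0.029, ω=-0.057
apply F[1]=-1.307 → step 2: x=-0.007, v=-0.202, θ=0.028, ω=-0.017
apply F[2]=-0.565 → step 3: x=-0.011, v=-0.213, θ=0.028, ω=0.005
apply F[3]=-0.093 → step 4: x=-0.015, v=-0.216, θ=0.029, ω=0.016
apply F[4]=+0.201 → step 5: x=-0.020, v=-0.213, θ=0.029, ω=0.020
apply F[5]=+0.377 → step 6: x=-0.024, v=-0.206, θ=0.029, ω=0.019
apply F[6]=+0.480 → step 7: x=-0.028, v=-0.198, θ=0.030, ω=0.016
apply F[7]=+0.533 → step 8: x=-0.032, v=-0.189, θ=0.030, ω=0.011
apply F[8]=+0.555 → step 9: x=-0.035, v=-0.179, θ=0.030, ω=0.006
apply F[9]=+0.558 → step 10: x=-0.039, v=-0.170, θ=0.030, ω=0.001
apply F[10]=+0.549 → step 11: x=-0.042, v=-0.160, θ=0.030, ω=-0.004
apply F[11]=+0.534 → step 12: x=-0.045, v=-0.151, θ=0.030, ω=-0.008
apply F[12]=+0.515 → step 13: x=-0.048, v=-0.142, θ=0.030, ω=-0.012
apply F[13]=+0.493 → step 14: x=-0.051, v=-0.134, θ=0.030, ω=-0.015
apply F[14]=+0.472 → step 15: x=-0.054, v=-0.126, θ=0.029, ω=-0.018
apply F[15]=+0.450 → step 16: x=-0.056, v=-0.118, θ=0.029, ω=-0.021
apply F[16]=+0.429 → step 17: x=-0.058, v=-0.111, θ=0.028, ω=-0.023
apply F[17]=+0.409 → step 18: x=-0.060, v=-0.104, θ=0.028, ω=-0.025
apply F[18]=+0.390 → step 19: x=-0.063, v=-0.097, θ=0.027, ω=-0.027
apply F[19]=+0.372 → step 20: x=-0.064, v=-0.091, θ=0.027, ω=-0.028
apply F[20]=+0.355 → step 21: x=-0.066, v=-0.085, θ=0.026, ω=-0.029
apply F[21]=+0.339 → step 22: x=-0.068, v=-0.080, θ=0.026, ω=-0.030
apply F[22]=+0.324 → step 23: x=-0.069, v=-0.074, θ=0.025, ω=-0.030
apply F[23]=+0.310 → step 24: x=-0.071, v=-0.069, θ=0.024, ω=-0.031
apply F[24]=+0.297 → step 25: x=-0.072, v=-0.064, θ=0.024, ω=-0.031
apply F[25]=+0.284 → step 26: x=-0.073, v=-0.059, θ=0.023, ω=-0.031
apply F[26]=+0.272 → step 27: x=-0.074, v=-0.055, θ=0.023, ω=-0.031
apply F[27]=+0.261 → step 28: x=-0.076, v=-0.051, θ=0.022, ω=-0.031
apply F[28]=+0.250 → step 29: x=-0.077, v=-0.047, θ=0.021, ω=-0.031
apply F[29]=+0.240 → step 30: x=-0.077, v=-0.043, θ=0.021, ω=-0.030
apply F[30]=+0.230 → step 31: x=-0.078, v=-0.039, θ=0.020, ω=-0.030
apply F[31]=+0.221 → step 32: x=-0.079, v=-0.035, θ=0.020, ω=-0.030
apply F[32]=+0.212 → step 33: x=-0.080, v=-0.032, θ=0.019, ω=-0.029
apply F[33]=+0.203 → step 34: x=-0.080, v=-0.028, θ=0.018, ω=-0.029
apply F[34]=+0.196 → step 35: x=-0.081, v=-0.025, θ=0.018, ω=-0.029
apply F[35]=+0.188 → step 36: x=-0.081, v=-0.022, θ=0.017, ω=-0.028
apply F[36]=+0.180 → step 37: x=-0.082, v=-0.019, θ=0.017, ω=-0.028
apply F[37]=+0.173 → step 38: x=-0.082, v=-0.016, θ=0.016, ω=-0.027
apply F[38]=+0.166 → step 39: x=-0.082, v=-0.014, θ=0.016, ω=-0.026
apply F[39]=+0.159 → step 40: x=-0.083, v=-0.011, θ=0.015, ω=-0.026
Max |angle| over trajectory = 0.031 rad = 1.8°.

Answer: 1.8°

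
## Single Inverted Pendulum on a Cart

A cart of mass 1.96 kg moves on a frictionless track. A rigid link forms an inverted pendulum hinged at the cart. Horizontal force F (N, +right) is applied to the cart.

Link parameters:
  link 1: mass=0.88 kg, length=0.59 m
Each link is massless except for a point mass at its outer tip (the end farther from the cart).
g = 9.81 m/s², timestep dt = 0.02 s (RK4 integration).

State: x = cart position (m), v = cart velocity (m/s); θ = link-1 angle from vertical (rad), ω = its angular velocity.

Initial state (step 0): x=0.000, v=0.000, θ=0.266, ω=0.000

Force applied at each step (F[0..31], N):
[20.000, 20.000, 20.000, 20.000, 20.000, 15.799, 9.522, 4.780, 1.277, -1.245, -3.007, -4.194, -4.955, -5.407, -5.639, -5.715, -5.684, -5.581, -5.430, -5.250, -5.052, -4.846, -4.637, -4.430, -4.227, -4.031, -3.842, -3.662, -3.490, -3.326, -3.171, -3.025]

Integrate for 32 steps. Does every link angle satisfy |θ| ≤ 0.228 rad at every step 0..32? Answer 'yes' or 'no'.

Answer: no

Derivation:
apply F[0]=+20.000 → step 1: x=0.002, v=0.176, θ=0.264, ω=-0.201
apply F[1]=+20.000 → step 2: x=0.007, v=0.353, θ=0.258, ω=-0.405
apply F[2]=+20.000 → step 3: x=0.016, v=0.531, θ=0.248, ω=-0.614
apply F[3]=+20.000 → step 4: x=0.028, v=0.711, θ=0.233, ω=-0.830
apply F[4]=+20.000 → step 5: x=0.044, v=0.893, θ=0.214, ω=-1.057
apply F[5]=+15.799 → step 6: x=0.064, v=1.036, θ=0.192, ω=-1.227
apply F[6]=+9.522 → step 7: x=0.085, v=1.118, θ=0.166, ω=-1.304
apply F[7]=+4.780 → step 8: x=0.108, v=1.154, θ=0.140, ω=-1.315
apply F[8]=+1.277 → step 9: x=0.131, v=1.157, θ=0.114, ω=-1.278
apply F[9]=-1.245 → step 10: x=0.154, v=1.137, θ=0.089, ω=-1.209
apply F[10]=-3.007 → step 11: x=0.176, v=1.100, θ=0.066, ω=-1.121
apply F[11]=-4.194 → step 12: x=0.198, v=1.052, θ=0.045, ω=-1.023
apply F[12]=-4.955 → step 13: x=0.218, v=0.999, θ=0.025, ω=-0.920
apply F[13]=-5.407 → step 14: x=0.238, v=0.943, θ=0.008, ω=-0.819
apply F[14]=-5.639 → step 15: x=0.256, v=0.885, θ=-0.007, ω=-0.722
apply F[15]=-5.715 → step 16: x=0.273, v=0.828, θ=-0.021, ω=-0.630
apply F[16]=-5.684 → step 17: x=0.289, v=0.772, θ=-0.033, ω=-0.544
apply F[17]=-5.581 → step 18: x=0.304, v=0.719, θ=-0.043, ω=-0.466
apply F[18]=-5.430 → step 19: x=0.318, v=0.667, θ=-0.051, ω=-0.395
apply F[19]=-5.250 → step 20: x=0.331, v=0.619, θ=-0.059, ω=-0.331
apply F[20]=-5.052 → step 21: x=0.343, v=0.573, θ=-0.065, ω=-0.273
apply F[21]=-4.846 → step 22: x=0.354, v=0.529, θ=-0.070, ω=-0.222
apply F[22]=-4.637 → step 23: x=0.364, v=0.488, θ=-0.074, ω=-0.177
apply F[23]=-4.430 → step 24: x=0.373, v=0.450, θ=-0.077, ω=-0.137
apply F[24]=-4.227 → step 25: x=0.382, v=0.413, θ=-0.079, ω=-0.102
apply F[25]=-4.031 → step 26: x=0.390, v=0.379, θ=-0.081, ω=-0.071
apply F[26]=-3.842 → step 27: x=0.397, v=0.347, θ=-0.082, ω=-0.044
apply F[27]=-3.662 → step 28: x=0.404, v=0.317, θ=-0.083, ω=-0.020
apply F[28]=-3.490 → step 29: x=0.410, v=0.289, θ=-0.083, ω=-0.000
apply F[29]=-3.326 → step 30: x=0.415, v=0.263, θ=-0.083, ω=0.017
apply F[30]=-3.171 → step 31: x=0.420, v=0.237, θ=-0.082, ω=0.032
apply F[31]=-3.025 → step 32: x=0.425, v=0.214, θ=-0.081, ω=0.045
Max |angle| over trajectory = 0.266 rad; bound = 0.228 → exceeded.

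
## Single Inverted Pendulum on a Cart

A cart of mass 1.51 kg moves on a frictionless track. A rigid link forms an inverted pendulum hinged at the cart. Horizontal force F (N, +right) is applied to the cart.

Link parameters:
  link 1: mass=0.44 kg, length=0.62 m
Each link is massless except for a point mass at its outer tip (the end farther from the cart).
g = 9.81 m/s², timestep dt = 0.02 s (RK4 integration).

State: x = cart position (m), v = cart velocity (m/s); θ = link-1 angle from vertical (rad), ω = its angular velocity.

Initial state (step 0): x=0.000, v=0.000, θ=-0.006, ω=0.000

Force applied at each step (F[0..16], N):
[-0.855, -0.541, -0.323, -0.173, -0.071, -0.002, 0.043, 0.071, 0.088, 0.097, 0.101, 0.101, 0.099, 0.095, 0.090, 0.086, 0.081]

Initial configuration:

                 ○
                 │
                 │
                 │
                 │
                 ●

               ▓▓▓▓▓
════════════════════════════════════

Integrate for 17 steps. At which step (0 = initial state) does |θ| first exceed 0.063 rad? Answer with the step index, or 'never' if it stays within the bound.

apply F[0]=-0.855 → step 1: x=-0.000, v=-0.011, θ=-0.006, ω=0.016
apply F[1]=-0.541 → step 2: x=-0.000, v=-0.018, θ=-0.005, ω=0.025
apply F[2]=-0.323 → step 3: x=-0.001, v=-0.022, θ=-0.005, ω=0.030
apply F[3]=-0.173 → step 4: x=-0.001, v=-0.024, θ=-0.004, ω=0.032
apply F[4]=-0.071 → step 5: x=-0.002, v=-0.025, θ=-0.004, ω=0.032
apply F[5]=-0.002 → step 6: x=-0.002, v=-0.024, θ=-0.003, ω=0.030
apply F[6]=+0.043 → step 7: x=-0.003, v=-0.024, θ=-0.002, ω=0.028
apply F[7]=+0.071 → step 8: x=-0.003, v=-0.023, θ=-0.002, ω=0.026
apply F[8]=+0.088 → step 9: x=-0.004, v=-0.021, θ=-0.001, ω=0.023
apply F[9]=+0.097 → step 10: x=-0.004, v=-0.020, θ=-0.001, ω=0.021
apply F[10]=+0.101 → step 11: x=-0.004, v=-0.019, θ=-0.001, ω=0.018
apply F[11]=+0.101 → step 12: x=-0.005, v=-0.017, θ=-0.000, ω=0.016
apply F[12]=+0.099 → step 13: x=-0.005, v=-0.016, θ=0.000, ω=0.014
apply F[13]=+0.095 → step 14: x=-0.005, v=-0.015, θ=0.000, ω=0.012
apply F[14]=+0.090 → step 15: x=-0.006, v=-0.014, θ=0.001, ω=0.010
apply F[15]=+0.086 → step 16: x=-0.006, v=-0.012, θ=0.001, ω=0.009
apply F[16]=+0.081 → step 17: x=-0.006, v=-0.011, θ=0.001, ω=0.007
max |θ| = 0.006 ≤ 0.063 over all 18 states.

Answer: never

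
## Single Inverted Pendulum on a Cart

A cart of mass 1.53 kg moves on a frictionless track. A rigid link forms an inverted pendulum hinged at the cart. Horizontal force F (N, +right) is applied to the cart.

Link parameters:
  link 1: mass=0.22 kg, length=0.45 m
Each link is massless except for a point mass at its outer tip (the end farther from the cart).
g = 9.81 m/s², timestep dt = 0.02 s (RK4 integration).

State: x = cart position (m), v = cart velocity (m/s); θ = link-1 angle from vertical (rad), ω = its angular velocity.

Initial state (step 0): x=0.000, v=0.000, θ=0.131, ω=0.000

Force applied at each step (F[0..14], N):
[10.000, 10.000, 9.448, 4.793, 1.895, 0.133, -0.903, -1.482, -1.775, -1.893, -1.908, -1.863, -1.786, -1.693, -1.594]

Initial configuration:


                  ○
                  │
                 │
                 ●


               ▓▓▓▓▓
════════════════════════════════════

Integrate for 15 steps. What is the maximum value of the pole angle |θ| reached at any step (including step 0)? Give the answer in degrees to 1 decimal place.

apply F[0]=+10.000 → step 1: x=0.001, v=0.127, θ=0.129, ω=-0.223
apply F[1]=+10.000 → step 2: x=0.005, v=0.254, θ=0.122, ω=-0.448
apply F[2]=+9.448 → step 3: x=0.011, v=0.374, θ=0.111, ω=-0.662
apply F[3]=+4.793 → step 4: x=0.019, v=0.433, θ=0.097, ω=-0.749
apply F[4]=+1.895 → step 5: x=0.028, v=0.456, θ=0.082, ω=-0.759
apply F[5]=+0.133 → step 6: x=0.037, v=0.455, θ=0.067, ω=-0.726
apply F[6]=-0.903 → step 7: x=0.046, v=0.442, θ=0.053, ω=-0.670
apply F[7]=-1.482 → step 8: x=0.055, v=0.421, θ=0.040, ω=-0.604
apply F[8]=-1.775 → step 9: x=0.063, v=0.397, θ=0.029, ω=-0.535
apply F[9]=-1.893 → step 10: x=0.071, v=0.372, θ=0.019, ω=-0.468
apply F[10]=-1.908 → step 11: x=0.078, v=0.346, θ=0.010, ω=-0.406
apply F[11]=-1.863 → step 12: x=0.085, v=0.322, θ=0.003, ω=-0.349
apply F[12]=-1.786 → step 13: x=0.091, v=0.299, θ=-0.004, ω=-0.297
apply F[13]=-1.693 → step 14: x=0.097, v=0.277, θ=-0.009, ω=-0.251
apply F[14]=-1.594 → step 15: x=0.102, v=0.256, θ=-0.014, ω=-0.211
Max |angle| over trajectory = 0.131 rad = 7.5°.

Answer: 7.5°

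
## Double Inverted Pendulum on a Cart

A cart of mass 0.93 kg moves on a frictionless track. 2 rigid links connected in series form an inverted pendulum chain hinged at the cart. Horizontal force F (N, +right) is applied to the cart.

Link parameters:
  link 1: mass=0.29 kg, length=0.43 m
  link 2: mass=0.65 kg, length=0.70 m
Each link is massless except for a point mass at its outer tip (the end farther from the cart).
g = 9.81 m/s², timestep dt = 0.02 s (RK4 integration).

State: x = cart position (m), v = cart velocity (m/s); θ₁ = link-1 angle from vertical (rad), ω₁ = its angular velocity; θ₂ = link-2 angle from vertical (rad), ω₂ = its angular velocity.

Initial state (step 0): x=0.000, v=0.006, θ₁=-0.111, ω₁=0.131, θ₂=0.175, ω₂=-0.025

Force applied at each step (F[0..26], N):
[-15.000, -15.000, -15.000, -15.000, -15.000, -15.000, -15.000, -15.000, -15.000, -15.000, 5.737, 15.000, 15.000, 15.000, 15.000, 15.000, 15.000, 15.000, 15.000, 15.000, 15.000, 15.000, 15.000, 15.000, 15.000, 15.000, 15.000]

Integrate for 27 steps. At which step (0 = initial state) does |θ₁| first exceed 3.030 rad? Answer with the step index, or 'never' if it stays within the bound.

Answer: never

Derivation:
apply F[0]=-15.000 → step 1: x=-0.003, v=-0.296, θ₁=-0.105, ω₁=0.509, θ₂=0.177, ω₂=0.225
apply F[1]=-15.000 → step 2: x=-0.012, v=-0.599, θ₁=-0.090, ω₁=0.910, θ₂=0.184, ω₂=0.464
apply F[2]=-15.000 → step 3: x=-0.027, v=-0.908, θ₁=-0.068, ω₁=1.352, θ₂=0.195, ω₂=0.683
apply F[3]=-15.000 → step 4: x=-0.048, v=-1.222, θ₁=-0.036, ω₁=1.854, θ₂=0.211, ω₂=0.872
apply F[4]=-15.000 → step 5: x=-0.076, v=-1.542, θ₁=0.007, ω₁=2.435, θ₂=0.230, ω₂=1.020
apply F[5]=-15.000 → step 6: x=-0.110, v=-1.868, θ₁=0.062, ω₁=3.108, θ₂=0.251, ω₂=1.115
apply F[6]=-15.000 → step 7: x=-0.151, v=-2.194, θ₁=0.132, ω₁=3.873, θ₂=0.274, ω₂=1.150
apply F[7]=-15.000 → step 8: x=-0.198, v=-2.511, θ₁=0.217, ω₁=4.696, θ₂=0.297, ω₂=1.136
apply F[8]=-15.000 → step 9: x=-0.251, v=-2.800, θ₁=0.319, ω₁=5.489, θ₂=0.320, ω₂=1.115
apply F[9]=-15.000 → step 10: x=-0.309, v=-3.044, θ₁=0.436, ω₁=6.130, θ₂=0.342, ω₂=1.162
apply F[10]=+5.737 → step 11: x=-0.369, v=-2.884, θ₁=0.557, ω₁=5.962, θ₂=0.366, ω₂=1.211
apply F[11]=+15.000 → step 12: x=-0.423, v=-2.579, θ₁=0.673, ω₁=5.673, θ₂=0.390, ω₂=1.178
apply F[12]=+15.000 → step 13: x=-0.472, v=-2.288, θ₁=0.785, ω₁=5.539, θ₂=0.413, ω₂=1.108
apply F[13]=+15.000 → step 14: x=-0.515, v=-2.004, θ₁=0.895, ω₁=5.526, θ₂=0.434, ω₂=1.012
apply F[14]=+15.000 → step 15: x=-0.552, v=-1.720, θ₁=1.006, ω₁=5.606, θ₂=0.453, ω₂=0.907
apply F[15]=+15.000 → step 16: x=-0.583, v=-1.431, θ₁=1.120, ω₁=5.760, θ₂=0.470, ω₂=0.808
apply F[16]=+15.000 → step 17: x=-0.609, v=-1.132, θ₁=1.237, ω₁=5.975, θ₂=0.486, ω₂=0.730
apply F[17]=+15.000 → step 18: x=-0.629, v=-0.822, θ₁=1.359, ω₁=6.245, θ₂=0.500, ω₂=0.688
apply F[18]=+15.000 → step 19: x=-0.642, v=-0.497, θ₁=1.487, ω₁=6.572, θ₂=0.514, ω₂=0.696
apply F[19]=+15.000 → step 20: x=-0.648, v=-0.156, θ₁=1.622, ω₁=6.961, θ₂=0.528, ω₂=0.773
apply F[20]=+15.000 → step 21: x=-0.648, v=0.206, θ₁=1.766, ω₁=7.429, θ₂=0.545, ω₂=0.938
apply F[21]=+15.000 → step 22: x=-0.640, v=0.591, θ₁=1.920, ω₁=7.995, θ₂=0.566, ω₂=1.223
apply F[22]=+15.000 → step 23: x=-0.624, v=1.002, θ₁=2.087, ω₁=8.693, θ₂=0.595, ω₂=1.666
apply F[23]=+15.000 → step 24: x=-0.600, v=1.443, θ₁=2.269, ω₁=9.560, θ₂=0.635, ω₂=2.329
apply F[24]=+15.000 → step 25: x=-0.566, v=1.914, θ₁=2.471, ω₁=10.640, θ₂=0.690, ω₂=3.299
apply F[25]=+15.000 → step 26: x=-0.523, v=2.402, θ₁=2.696, ω₁=11.945, θ₂=0.769, ω₂=4.689
apply F[26]=+15.000 → step 27: x=-0.470, v=2.866, θ₁=2.949, ω₁=13.356, θ₂=0.881, ω₂=6.590
max |θ₁| = 2.949 ≤ 3.030 over all 28 states.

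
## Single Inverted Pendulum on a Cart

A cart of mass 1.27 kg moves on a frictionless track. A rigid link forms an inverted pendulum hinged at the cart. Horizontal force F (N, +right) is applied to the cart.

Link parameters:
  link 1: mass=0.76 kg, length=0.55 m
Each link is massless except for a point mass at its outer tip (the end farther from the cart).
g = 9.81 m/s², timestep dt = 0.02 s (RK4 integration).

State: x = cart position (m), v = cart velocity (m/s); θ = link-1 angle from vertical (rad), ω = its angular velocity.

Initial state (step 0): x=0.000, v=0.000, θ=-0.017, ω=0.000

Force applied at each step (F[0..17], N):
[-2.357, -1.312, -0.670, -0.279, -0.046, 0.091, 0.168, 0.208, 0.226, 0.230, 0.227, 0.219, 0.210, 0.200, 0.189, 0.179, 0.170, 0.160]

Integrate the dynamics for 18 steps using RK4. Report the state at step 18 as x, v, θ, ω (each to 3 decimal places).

Answer: x=-0.016, v=-0.024, θ=0.003, ω=0.013

Derivation:
apply F[0]=-2.357 → step 1: x=-0.000, v=-0.035, θ=-0.016, ω=0.058
apply F[1]=-1.312 → step 2: x=-0.001, v=-0.054, θ=-0.015, ω=0.086
apply F[2]=-0.670 → step 3: x=-0.002, v=-0.063, θ=-0.013, ω=0.098
apply F[3]=-0.279 → step 4: x=-0.004, v=-0.066, θ=-0.011, ω=0.099
apply F[4]=-0.046 → step 5: x=-0.005, v=-0.065, θ=-0.009, ω=0.094
apply F[5]=+0.091 → step 6: x=-0.006, v=-0.063, θ=-0.007, ω=0.087
apply F[6]=+0.168 → step 7: x=-0.008, v=-0.060, θ=-0.006, ω=0.078
apply F[7]=+0.208 → step 8: x=-0.009, v=-0.056, θ=-0.004, ω=0.069
apply F[8]=+0.226 → step 9: x=-0.010, v=-0.052, θ=-0.003, ω=0.061
apply F[9]=+0.230 → step 10: x=-0.011, v=-0.048, θ=-0.002, ω=0.053
apply F[10]=+0.227 → step 11: x=-0.012, v=-0.044, θ=-0.001, ω=0.046
apply F[11]=+0.219 → step 12: x=-0.012, v=-0.041, θ=-0.000, ω=0.039
apply F[12]=+0.210 → step 13: x=-0.013, v=-0.037, θ=0.001, ω=0.033
apply F[13]=+0.200 → step 14: x=-0.014, v=-0.034, θ=0.001, ω=0.028
apply F[14]=+0.189 → step 15: x=-0.015, v=-0.031, θ=0.002, ω=0.024
apply F[15]=+0.179 → step 16: x=-0.015, v=-0.029, θ=0.002, ω=0.020
apply F[16]=+0.170 → step 17: x=-0.016, v=-0.026, θ=0.003, ω=0.016
apply F[17]=+0.160 → step 18: x=-0.016, v=-0.024, θ=0.003, ω=0.013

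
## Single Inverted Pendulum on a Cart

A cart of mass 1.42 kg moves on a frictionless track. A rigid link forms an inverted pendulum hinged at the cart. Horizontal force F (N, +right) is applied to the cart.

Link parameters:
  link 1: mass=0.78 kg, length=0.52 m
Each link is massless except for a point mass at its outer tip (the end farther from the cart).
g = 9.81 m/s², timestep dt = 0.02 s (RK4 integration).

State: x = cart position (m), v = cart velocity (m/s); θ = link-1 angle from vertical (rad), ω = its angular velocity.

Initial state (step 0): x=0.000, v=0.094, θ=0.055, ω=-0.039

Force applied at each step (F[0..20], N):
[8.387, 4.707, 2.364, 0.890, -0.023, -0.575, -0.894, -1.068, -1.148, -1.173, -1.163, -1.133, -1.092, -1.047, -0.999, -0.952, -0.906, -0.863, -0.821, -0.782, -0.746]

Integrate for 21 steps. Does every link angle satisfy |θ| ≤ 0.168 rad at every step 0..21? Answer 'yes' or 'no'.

apply F[0]=+8.387 → step 1: x=0.003, v=0.206, θ=0.052, ω=-0.234
apply F[1]=+4.707 → step 2: x=0.008, v=0.267, θ=0.047, ω=-0.332
apply F[2]=+2.364 → step 3: x=0.013, v=0.296, θ=0.040, ω=-0.371
apply F[3]=+0.890 → step 4: x=0.019, v=0.304, θ=0.032, ω=-0.374
apply F[4]=-0.023 → step 5: x=0.025, v=0.301, θ=0.025, ω=-0.357
apply F[5]=-0.575 → step 6: x=0.031, v=0.291, θ=0.018, ω=-0.329
apply F[6]=-0.894 → step 7: x=0.037, v=0.276, θ=0.012, ω=-0.296
apply F[7]=-1.068 → step 8: x=0.042, v=0.260, θ=0.006, ω=-0.262
apply F[8]=-1.148 → step 9: x=0.047, v=0.244, θ=0.001, ω=-0.229
apply F[9]=-1.173 → step 10: x=0.052, v=0.227, θ=-0.003, ω=-0.198
apply F[10]=-1.163 → step 11: x=0.057, v=0.212, θ=-0.007, ω=-0.169
apply F[11]=-1.133 → step 12: x=0.061, v=0.197, θ=-0.010, ω=-0.143
apply F[12]=-1.092 → step 13: x=0.064, v=0.182, θ=-0.012, ω=-0.120
apply F[13]=-1.047 → step 14: x=0.068, v=0.169, θ=-0.015, ω=-0.100
apply F[14]=-0.999 → step 15: x=0.071, v=0.157, θ=-0.016, ω=-0.082
apply F[15]=-0.952 → step 16: x=0.074, v=0.145, θ=-0.018, ω=-0.066
apply F[16]=-0.906 → step 17: x=0.077, v=0.134, θ=-0.019, ω=-0.052
apply F[17]=-0.863 → step 18: x=0.080, v=0.124, θ=-0.020, ω=-0.040
apply F[18]=-0.821 → step 19: x=0.082, v=0.115, θ=-0.021, ω=-0.030
apply F[19]=-0.782 → step 20: x=0.084, v=0.106, θ=-0.021, ω=-0.021
apply F[20]=-0.746 → step 21: x=0.086, v=0.098, θ=-0.022, ω=-0.013
Max |angle| over trajectory = 0.055 rad; bound = 0.168 → within bound.

Answer: yes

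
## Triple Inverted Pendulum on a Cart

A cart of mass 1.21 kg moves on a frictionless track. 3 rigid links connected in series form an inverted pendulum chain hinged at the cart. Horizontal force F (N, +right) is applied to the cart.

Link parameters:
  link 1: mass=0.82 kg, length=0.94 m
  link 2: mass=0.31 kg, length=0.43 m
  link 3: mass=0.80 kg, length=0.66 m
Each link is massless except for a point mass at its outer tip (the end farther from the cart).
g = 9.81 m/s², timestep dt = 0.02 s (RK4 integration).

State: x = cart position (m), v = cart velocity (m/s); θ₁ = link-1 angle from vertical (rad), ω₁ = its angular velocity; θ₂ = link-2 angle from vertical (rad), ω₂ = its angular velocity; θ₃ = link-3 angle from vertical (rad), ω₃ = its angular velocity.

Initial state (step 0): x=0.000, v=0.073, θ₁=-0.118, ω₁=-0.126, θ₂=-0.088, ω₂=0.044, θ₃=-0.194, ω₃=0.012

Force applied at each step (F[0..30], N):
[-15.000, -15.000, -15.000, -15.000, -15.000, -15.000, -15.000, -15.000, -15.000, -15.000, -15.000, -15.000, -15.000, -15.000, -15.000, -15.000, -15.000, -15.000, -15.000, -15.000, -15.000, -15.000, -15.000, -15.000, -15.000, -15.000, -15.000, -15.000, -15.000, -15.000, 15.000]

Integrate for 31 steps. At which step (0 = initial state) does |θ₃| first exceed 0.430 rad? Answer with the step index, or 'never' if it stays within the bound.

apply F[0]=-15.000 → step 1: x=-0.001, v=-0.134, θ₁=-0.119, ω₁=0.059, θ₂=-0.085, ω₂=0.217, θ₃=-0.195, ω₃=-0.111
apply F[1]=-15.000 → step 2: x=-0.005, v=-0.342, θ₁=-0.116, ω₁=0.243, θ₂=-0.079, ω₂=0.400, θ₃=-0.198, ω₃=-0.241
apply F[2]=-15.000 → step 3: x=-0.014, v=-0.553, θ₁=-0.109, ω₁=0.431, θ₂=-0.069, ω₂=0.597, θ₃=-0.205, ω₃=-0.381
apply F[3]=-15.000 → step 4: x=-0.028, v=-0.767, θ₁=-0.098, ω₁=0.625, θ₂=-0.055, ω₂=0.810, θ₃=-0.214, ω₃=-0.535
apply F[4]=-15.000 → step 5: x=-0.045, v=-0.987, θ₁=-0.084, ω₁=0.827, θ₂=-0.037, ω₂=1.039, θ₃=-0.226, ω₃=-0.703
apply F[5]=-15.000 → step 6: x=-0.067, v=-1.214, θ₁=-0.065, ω₁=1.041, θ₂=-0.014, ω₂=1.278, θ₃=-0.242, ω₃=-0.882
apply F[6]=-15.000 → step 7: x=-0.094, v=-1.449, θ₁=-0.042, ω₁=1.268, θ₂=0.014, ω₂=1.514, θ₃=-0.262, ω₃=-1.065
apply F[7]=-15.000 → step 8: x=-0.125, v=-1.690, θ₁=-0.014, ω₁=1.510, θ₂=0.047, ω₂=1.729, θ₃=-0.285, ω₃=-1.237
apply F[8]=-15.000 → step 9: x=-0.161, v=-1.939, θ₁=0.018, ω₁=1.768, θ₂=0.083, ω₂=1.902, θ₃=-0.311, ω₃=-1.382
apply F[9]=-15.000 → step 10: x=-0.203, v=-2.191, θ₁=0.056, ω₁=2.039, θ₂=0.122, ω₂=2.016, θ₃=-0.340, ω₃=-1.486
apply F[10]=-15.000 → step 11: x=-0.249, v=-2.445, θ₁=0.100, ω₁=2.323, θ₂=0.163, ω₂=2.058, θ₃=-0.370, ω₃=-1.537
apply F[11]=-15.000 → step 12: x=-0.300, v=-2.696, θ₁=0.149, ω₁=2.614, θ₂=0.204, ω₂=2.026, θ₃=-0.401, ω₃=-1.526
apply F[12]=-15.000 → step 13: x=-0.357, v=-2.941, θ₁=0.205, ω₁=2.909, θ₂=0.244, ω₂=1.929, θ₃=-0.431, ω₃=-1.452
apply F[13]=-15.000 → step 14: x=-0.418, v=-3.174, θ₁=0.266, ω₁=3.200, θ₂=0.281, ω₂=1.778, θ₃=-0.458, ω₃=-1.313
apply F[14]=-15.000 → step 15: x=-0.484, v=-3.390, θ₁=0.333, ω₁=3.481, θ₂=0.315, ω₂=1.595, θ₃=-0.483, ω₃=-1.110
apply F[15]=-15.000 → step 16: x=-0.553, v=-3.584, θ₁=0.405, ω₁=3.745, θ₂=0.345, ω₂=1.402, θ₃=-0.502, ω₃=-0.847
apply F[16]=-15.000 → step 17: x=-0.627, v=-3.751, θ₁=0.482, ω₁=3.985, θ₂=0.371, ω₂=1.223, θ₃=-0.516, ω₃=-0.530
apply F[17]=-15.000 → step 18: x=-0.703, v=-3.887, θ₁=0.564, ω₁=4.198, θ₂=0.394, ω₂=1.079, θ₃=-0.523, ω₃=-0.167
apply F[18]=-15.000 → step 19: x=-0.782, v=-3.993, θ₁=0.650, ω₁=4.383, θ₂=0.415, ω₂=0.985, θ₃=-0.523, ω₃=0.234
apply F[19]=-15.000 → step 20: x=-0.863, v=-4.068, θ₁=0.739, ω₁=4.541, θ₂=0.434, ω₂=0.952, θ₃=-0.514, ω₃=0.660
apply F[20]=-15.000 → step 21: x=-0.945, v=-4.114, θ₁=0.831, ω₁=4.674, θ₂=0.453, ω₂=0.980, θ₃=-0.496, ω₃=1.105
apply F[21]=-15.000 → step 22: x=-1.027, v=-4.133, θ₁=0.926, ω₁=4.788, θ₂=0.473, ω₂=1.064, θ₃=-0.469, ω₃=1.562
apply F[22]=-15.000 → step 23: x=-1.110, v=-4.128, θ₁=1.023, ω₁=4.885, θ₂=0.496, ω₂=1.197, θ₃=-0.433, ω₃=2.026
apply F[23]=-15.000 → step 24: x=-1.192, v=-4.100, θ₁=1.121, ω₁=4.971, θ₂=0.521, ω₂=1.367, θ₃=-0.388, ω₃=2.497
apply F[24]=-15.000 → step 25: x=-1.274, v=-4.052, θ₁=1.222, ω₁=5.046, θ₂=0.551, ω₂=1.561, θ₃=-0.334, ω₃=2.977
apply F[25]=-15.000 → step 26: x=-1.354, v=-3.985, θ₁=1.323, ω₁=5.114, θ₂=0.584, ω₂=1.767, θ₃=-0.269, ω₃=3.468
apply F[26]=-15.000 → step 27: x=-1.433, v=-3.901, θ₁=1.426, ω₁=5.175, θ₂=0.621, ω₂=1.973, θ₃=-0.195, ω₃=3.976
apply F[27]=-15.000 → step 28: x=-1.510, v=-3.802, θ₁=1.530, ω₁=5.226, θ₂=0.663, ω₂=2.168, θ₃=-0.110, ω₃=4.507
apply F[28]=-15.000 → step 29: x=-1.585, v=-3.688, θ₁=1.635, ω₁=5.266, θ₂=0.708, ω₂=2.342, θ₃=-0.014, ω₃=5.064
apply F[29]=-15.000 → step 30: x=-1.657, v=-3.562, θ₁=1.741, ω₁=5.289, θ₂=0.756, ω₂=2.488, θ₃=0.093, ω₃=5.655
apply F[30]=+15.000 → step 31: x=-1.724, v=-3.137, θ₁=1.848, ω₁=5.421, θ₂=0.803, ω₂=2.170, θ₃=0.210, ω₃=6.101
|θ₃| = 0.431 > 0.430 first at step 13.

Answer: 13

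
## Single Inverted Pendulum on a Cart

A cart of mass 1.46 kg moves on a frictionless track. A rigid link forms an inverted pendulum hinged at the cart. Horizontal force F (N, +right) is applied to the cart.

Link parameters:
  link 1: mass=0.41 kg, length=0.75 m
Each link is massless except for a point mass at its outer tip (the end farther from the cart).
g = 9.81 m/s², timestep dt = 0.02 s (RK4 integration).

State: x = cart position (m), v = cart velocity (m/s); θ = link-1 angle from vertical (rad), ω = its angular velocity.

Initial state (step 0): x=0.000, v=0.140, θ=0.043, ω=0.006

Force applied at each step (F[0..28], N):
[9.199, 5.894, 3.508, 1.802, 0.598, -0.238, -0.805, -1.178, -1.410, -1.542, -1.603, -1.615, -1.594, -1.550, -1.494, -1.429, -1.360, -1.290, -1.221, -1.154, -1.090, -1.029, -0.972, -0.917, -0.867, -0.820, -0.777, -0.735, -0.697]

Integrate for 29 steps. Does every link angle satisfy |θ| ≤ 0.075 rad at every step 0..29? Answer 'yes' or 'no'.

Answer: yes

Derivation:
apply F[0]=+9.199 → step 1: x=0.004, v=0.264, θ=0.042, ω=-0.148
apply F[1]=+5.894 → step 2: x=0.010, v=0.342, θ=0.038, ω=-0.242
apply F[2]=+3.508 → step 3: x=0.017, v=0.388, θ=0.032, ω=-0.294
apply F[3]=+1.802 → step 4: x=0.025, v=0.411, θ=0.026, ω=-0.317
apply F[4]=+0.598 → step 5: x=0.034, v=0.418, θ=0.020, ω=-0.320
apply F[5]=-0.238 → step 6: x=0.042, v=0.414, θ=0.014, ω=-0.310
apply F[6]=-0.805 → step 7: x=0.050, v=0.402, θ=0.008, ω=-0.292
apply F[7]=-1.178 → step 8: x=0.058, v=0.386, θ=0.002, ω=-0.269
apply F[8]=-1.410 → step 9: x=0.066, v=0.367, θ=-0.003, ω=-0.244
apply F[9]=-1.542 → step 10: x=0.073, v=0.346, θ=-0.008, ω=-0.217
apply F[10]=-1.603 → step 11: x=0.079, v=0.325, θ=-0.012, ω=-0.191
apply F[11]=-1.615 → step 12: x=0.086, v=0.303, θ=-0.015, ω=-0.166
apply F[12]=-1.594 → step 13: x=0.092, v=0.282, θ=-0.019, ω=-0.143
apply F[13]=-1.550 → step 14: x=0.097, v=0.262, θ=-0.021, ω=-0.121
apply F[14]=-1.494 → step 15: x=0.102, v=0.243, θ=-0.023, ω=-0.102
apply F[15]=-1.429 → step 16: x=0.107, v=0.225, θ=-0.025, ω=-0.084
apply F[16]=-1.360 → step 17: x=0.111, v=0.208, θ=-0.027, ω=-0.068
apply F[17]=-1.290 → step 18: x=0.115, v=0.191, θ=-0.028, ω=-0.053
apply F[18]=-1.221 → step 19: x=0.119, v=0.176, θ=-0.029, ω=-0.040
apply F[19]=-1.154 → step 20: x=0.122, v=0.162, θ=-0.030, ω=-0.029
apply F[20]=-1.090 → step 21: x=0.125, v=0.149, θ=-0.030, ω=-0.019
apply F[21]=-1.029 → step 22: x=0.128, v=0.136, θ=-0.030, ω=-0.011
apply F[22]=-0.972 → step 23: x=0.131, v=0.125, θ=-0.031, ω=-0.003
apply F[23]=-0.917 → step 24: x=0.133, v=0.114, θ=-0.031, ω=0.003
apply F[24]=-0.867 → step 25: x=0.135, v=0.104, θ=-0.030, ω=0.009
apply F[25]=-0.820 → step 26: x=0.137, v=0.094, θ=-0.030, ω=0.014
apply F[26]=-0.777 → step 27: x=0.139, v=0.085, θ=-0.030, ω=0.018
apply F[27]=-0.735 → step 28: x=0.141, v=0.077, θ=-0.029, ω=0.021
apply F[28]=-0.697 → step 29: x=0.142, v=0.069, θ=-0.029, ω=0.024
Max |angle| over trajectory = 0.043 rad; bound = 0.075 → within bound.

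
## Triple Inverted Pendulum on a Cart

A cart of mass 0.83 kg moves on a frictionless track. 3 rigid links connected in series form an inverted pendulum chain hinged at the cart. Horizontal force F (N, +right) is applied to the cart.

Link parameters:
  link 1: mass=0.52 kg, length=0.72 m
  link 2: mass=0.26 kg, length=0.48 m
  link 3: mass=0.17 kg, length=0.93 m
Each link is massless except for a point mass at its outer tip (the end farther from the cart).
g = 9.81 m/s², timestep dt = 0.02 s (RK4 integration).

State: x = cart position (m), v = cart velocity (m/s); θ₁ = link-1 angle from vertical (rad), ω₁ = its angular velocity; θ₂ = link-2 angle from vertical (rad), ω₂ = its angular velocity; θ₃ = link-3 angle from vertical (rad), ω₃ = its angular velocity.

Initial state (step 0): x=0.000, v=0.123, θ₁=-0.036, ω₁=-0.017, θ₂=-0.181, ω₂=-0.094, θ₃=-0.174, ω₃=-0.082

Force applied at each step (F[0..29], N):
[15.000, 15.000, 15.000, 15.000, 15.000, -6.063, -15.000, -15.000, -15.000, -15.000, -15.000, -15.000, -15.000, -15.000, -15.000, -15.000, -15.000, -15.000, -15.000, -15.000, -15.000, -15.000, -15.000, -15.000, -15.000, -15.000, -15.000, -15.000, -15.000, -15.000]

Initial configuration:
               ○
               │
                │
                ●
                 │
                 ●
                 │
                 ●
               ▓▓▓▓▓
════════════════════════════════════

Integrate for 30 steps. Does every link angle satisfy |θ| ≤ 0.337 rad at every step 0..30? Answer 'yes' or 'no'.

Answer: no

Derivation:
apply F[0]=+15.000 → step 1: x=0.006, v=0.492, θ₁=-0.041, ω₁=-0.511, θ₂=-0.184, ω₂=-0.193, θ₃=-0.176, ω₃=-0.080
apply F[1]=+15.000 → step 2: x=0.020, v=0.863, θ₁=-0.056, ω₁=-1.012, θ₂=-0.189, ω₂=-0.283, θ₃=-0.177, ω₃=-0.077
apply F[2]=+15.000 → step 3: x=0.041, v=1.235, θ₁=-0.082, ω₁=-1.526, θ₂=-0.195, ω₂=-0.353, θ₃=-0.179, ω₃=-0.073
apply F[3]=+15.000 → step 4: x=0.069, v=1.609, θ₁=-0.118, ω₁=-2.057, θ₂=-0.203, ω₂=-0.398, θ₃=-0.180, ω₃=-0.070
apply F[4]=+15.000 → step 5: x=0.105, v=1.980, θ₁=-0.164, ω₁=-2.601, θ₂=-0.211, ω₂=-0.417, θ₃=-0.181, ω₃=-0.067
apply F[5]=-6.063 → step 6: x=0.143, v=1.861, θ₁=-0.215, ω₁=-2.485, θ₂=-0.219, ω₂=-0.434, θ₃=-0.183, ω₃=-0.060
apply F[6]=-15.000 → step 7: x=0.177, v=1.550, θ₁=-0.261, ω₁=-2.134, θ₂=-0.228, ω₂=-0.433, θ₃=-0.184, ω₃=-0.046
apply F[7]=-15.000 → step 8: x=0.206, v=1.256, θ₁=-0.301, ω₁=-1.829, θ₂=-0.237, ω₂=-0.407, θ₃=-0.185, ω₃=-0.028
apply F[8]=-15.000 → step 9: x=0.228, v=0.977, θ₁=-0.335, ω₁=-1.567, θ₂=-0.244, ω₂=-0.356, θ₃=-0.185, ω₃=-0.006
apply F[9]=-15.000 → step 10: x=0.245, v=0.710, θ₁=-0.364, ω₁=-1.340, θ₂=-0.251, ω₂=-0.283, θ₃=-0.185, ω₃=0.021
apply F[10]=-15.000 → step 11: x=0.256, v=0.454, θ₁=-0.388, ω₁=-1.145, θ₂=-0.255, ω₂=-0.189, θ₃=-0.184, ω₃=0.051
apply F[11]=-15.000 → step 12: x=0.263, v=0.207, θ₁=-0.410, ω₁=-0.975, θ₂=-0.258, ω₂=-0.076, θ₃=-0.183, ω₃=0.084
apply F[12]=-15.000 → step 13: x=0.265, v=-0.034, θ₁=-0.428, ω₁=-0.827, θ₂=-0.258, ω₂=0.055, θ₃=-0.181, ω₃=0.119
apply F[13]=-15.000 → step 14: x=0.262, v=-0.269, θ₁=-0.443, ω₁=-0.698, θ₂=-0.256, ω₂=0.204, θ₃=-0.178, ω₃=0.155
apply F[14]=-15.000 → step 15: x=0.254, v=-0.500, θ₁=-0.456, ω₁=-0.585, θ₂=-0.250, ω₂=0.372, θ₃=-0.174, ω₃=0.189
apply F[15]=-15.000 → step 16: x=0.242, v=-0.729, θ₁=-0.466, ω₁=-0.484, θ₂=-0.241, ω₂=0.560, θ₃=-0.170, ω₃=0.222
apply F[16]=-15.000 → step 17: x=0.225, v=-0.955, θ₁=-0.475, ω₁=-0.395, θ₂=-0.227, ω₂=0.770, θ₃=-0.166, ω₃=0.252
apply F[17]=-15.000 → step 18: x=0.203, v=-1.180, θ₁=-0.482, ω₁=-0.315, θ₂=-0.210, ω₂=1.003, θ₃=-0.160, ω₃=0.276
apply F[18]=-15.000 → step 19: x=0.178, v=-1.405, θ₁=-0.488, ω₁=-0.242, θ₂=-0.187, ω₂=1.264, θ₃=-0.155, ω₃=0.294
apply F[19]=-15.000 → step 20: x=0.147, v=-1.632, θ₁=-0.492, ω₁=-0.174, θ₂=-0.159, ω₂=1.554, θ₃=-0.149, ω₃=0.303
apply F[20]=-15.000 → step 21: x=0.112, v=-1.861, θ₁=-0.495, ω₁=-0.108, θ₂=-0.125, ω₂=1.875, θ₃=-0.143, ω₃=0.302
apply F[21]=-15.000 → step 22: x=0.073, v=-2.093, θ₁=-0.496, ω₁=-0.039, θ₂=-0.084, ω₂=2.228, θ₃=-0.137, ω₃=0.290
apply F[22]=-15.000 → step 23: x=0.028, v=-2.330, θ₁=-0.496, ω₁=0.036, θ₂=-0.035, ω₂=2.611, θ₃=-0.131, ω₃=0.267
apply F[23]=-15.000 → step 24: x=-0.021, v=-2.573, θ₁=-0.495, ω₁=0.123, θ₂=0.021, ω₂=3.023, θ₃=-0.126, ω₃=0.235
apply F[24]=-15.000 → step 25: x=-0.074, v=-2.824, θ₁=-0.491, ω₁=0.229, θ₂=0.086, ω₂=3.455, θ₃=-0.122, ω₃=0.198
apply F[25]=-15.000 → step 26: x=-0.134, v=-3.082, θ₁=-0.485, ω₁=0.363, θ₂=0.159, ω₂=3.900, θ₃=-0.118, ω₃=0.163
apply F[26]=-15.000 → step 27: x=-0.198, v=-3.349, θ₁=-0.476, ω₁=0.532, θ₂=0.242, ω₂=4.344, θ₃=-0.115, ω₃=0.137
apply F[27]=-15.000 → step 28: x=-0.268, v=-3.625, θ₁=-0.464, ω₁=0.743, θ₂=0.333, ω₂=4.777, θ₃=-0.112, ω₃=0.131
apply F[28]=-15.000 → step 29: x=-0.343, v=-3.911, θ₁=-0.446, ω₁=1.003, θ₂=0.433, ω₂=5.188, θ₃=-0.110, ω₃=0.155
apply F[29]=-15.000 → step 30: x=-0.424, v=-4.206, θ₁=-0.423, ω₁=1.316, θ₂=0.540, ω₂=5.567, θ₃=-0.106, ω₃=0.216
Max |angle| over trajectory = 0.540 rad; bound = 0.337 → exceeded.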